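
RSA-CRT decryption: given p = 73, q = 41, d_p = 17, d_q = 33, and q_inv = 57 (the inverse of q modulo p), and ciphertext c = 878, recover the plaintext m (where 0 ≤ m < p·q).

183

m₁ = c^(d_p) mod p: c ≡ 2 (mod 73), and 2^17 mod 73 = 37.
m₂ = c^(d_q) mod q: c ≡ 17 (mod 41), and 17^33 mod 41 = 19.
h = q_inv·(m₁ − m₂) mod p = 57·(37 − 19) mod 73 = 4.
m = m₂ + h·q = 19 + 4·41 = 183.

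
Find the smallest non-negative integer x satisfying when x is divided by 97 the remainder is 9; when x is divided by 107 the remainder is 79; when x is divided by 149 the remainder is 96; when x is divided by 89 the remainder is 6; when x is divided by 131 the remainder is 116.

Combine the congruences pairwise.
From x ≡ 9 (mod 97) write x = 9 + 97t. Substituting into x ≡ 79 (mod 107) gives 97t ≡ 70 (mod 107), and since 97⁻¹ ≡ 32 (mod 107), t ≡ 100. Hence x ≡ 9 + 97·100 = 9709 (mod 10379).
From x ≡ 9709 (mod 10379) write x = 9709 + 10379t. Substituting into x ≡ 96 (mod 149) gives 10379t ≡ 72 (mod 149), and since 98⁻¹ ≡ 111 (mod 149), t ≡ 95. Hence x ≡ 9709 + 10379·95 = 995714 (mod 1546471).
From x ≡ 995714 (mod 1546471) write x = 995714 + 1546471t. Substituting into x ≡ 6 (mod 89) gives 1546471t ≡ 24 (mod 89), and since 7⁻¹ ≡ 51 (mod 89), t ≡ 67. Hence x ≡ 995714 + 1546471·67 = 104609271 (mod 137635919).
From x ≡ 104609271 (mod 137635919) write x = 104609271 + 137635919t. Substituting into x ≡ 116 (mod 131) gives 137635919t ≡ 109 (mod 131), and since 114⁻¹ ≡ 77 (mod 131), t ≡ 9. Hence x ≡ 104609271 + 137635919·9 = 1343332542 (mod 18030305389).

1343332542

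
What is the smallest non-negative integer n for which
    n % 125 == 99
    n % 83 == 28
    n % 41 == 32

From n ≡ 99 (mod 125) write n = 99 + 125t. Substituting into n ≡ 28 (mod 83) gives 125t ≡ 12 (mod 83), and since 42⁻¹ ≡ 2 (mod 83), t ≡ 24. Hence n ≡ 99 + 125·24 = 3099 (mod 10375).
From n ≡ 3099 (mod 10375) write n = 3099 + 10375t. Substituting into n ≡ 32 (mod 41) gives 10375t ≡ 8 (mod 41), and since 2⁻¹ ≡ 21 (mod 41), t ≡ 4. Hence n ≡ 3099 + 10375·4 = 44599 (mod 425375).

44599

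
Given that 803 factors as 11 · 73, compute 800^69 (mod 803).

392

Mod 11: 800 ≡ 8; by Fermat, exponent reduces to 69 mod 10 = 9; 8^9 ≡ 7 (mod 11).
Mod 73: 800 ≡ 70; 70^69 ≡ 27 (mod 73).
Combine by CRT: x ≡ 7 (mod 11), x ≡ 27 (mod 73) ⇒ x ≡ 392 (mod 803).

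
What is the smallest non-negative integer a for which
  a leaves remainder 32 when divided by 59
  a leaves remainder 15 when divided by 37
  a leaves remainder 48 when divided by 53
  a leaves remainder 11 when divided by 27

336863

Combine the congruences pairwise.
From a ≡ 32 (mod 59) write a = 32 + 59t. Substituting into a ≡ 15 (mod 37) gives 59t ≡ 20 (mod 37), and since 22⁻¹ ≡ 32 (mod 37), t ≡ 11. Hence a ≡ 32 + 59·11 = 681 (mod 2183).
From a ≡ 681 (mod 2183) write a = 681 + 2183t. Substituting into a ≡ 48 (mod 53) gives 2183t ≡ 3 (mod 53), and since 10⁻¹ ≡ 16 (mod 53), t ≡ 48. Hence a ≡ 681 + 2183·48 = 105465 (mod 115699).
From a ≡ 105465 (mod 115699) write a = 105465 + 115699t. Substituting into a ≡ 11 (mod 27) gives 115699t ≡ 8 (mod 27), and since 4⁻¹ ≡ 7 (mod 27), t ≡ 2. Hence a ≡ 105465 + 115699·2 = 336863 (mod 3123873).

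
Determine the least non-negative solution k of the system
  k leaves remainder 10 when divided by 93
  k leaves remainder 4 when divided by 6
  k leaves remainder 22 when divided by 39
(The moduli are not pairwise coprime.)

568

gcd(93, 6) = 3 and 3 | (4 − 10), so the pair is consistent; merging gives k ≡ 10 (mod 186), where 186 = lcm(93, 6).
gcd(186, 39) = 3 and 3 | (22 − 10), so the pair is consistent; merging gives k ≡ 568 (mod 2418), where 2418 = lcm(186, 39).
The solution is unique modulo lcm(93, 6, 39) = 2418.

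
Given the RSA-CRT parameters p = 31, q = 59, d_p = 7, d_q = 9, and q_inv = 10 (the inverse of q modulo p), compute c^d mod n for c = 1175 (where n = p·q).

m₁ = c^(d_p) mod p: c ≡ 28 (mod 31), and 28^7 mod 31 = 14.
m₂ = c^(d_q) mod q: c ≡ 54 (mod 59), and 54^9 mod 59 = 11.
h = q_inv·(m₁ − m₂) mod p = 10·(14 − 11) mod 31 = 30.
m = m₂ + h·q = 11 + 30·59 = 1781.

1781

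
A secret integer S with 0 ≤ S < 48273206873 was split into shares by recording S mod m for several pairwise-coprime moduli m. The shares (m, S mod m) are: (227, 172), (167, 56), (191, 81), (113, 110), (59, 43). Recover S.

13845369858

The moduli are pairwise coprime; N = 227·167·191·113·59 = 48273206873.
N/227 = 212657299; 212657299 ≡ 67 (mod 227); 67·61 ≡ 1, so inverse 61.
N/167 = 289061119; 289061119 ≡ 151 (mod 167); 151·73 ≡ 1, so inverse 73.
N/191 = 252739303; 252739303 ≡ 81 (mod 191); 81·158 ≡ 1, so inverse 158.
N/113 = 427196521; 427196521 ≡ 21 (mod 113); 21·70 ≡ 1, so inverse 70.
N/59 = 818189947; 818189947 ≡ 13 (mod 59); 13·50 ≡ 1, so inverse 50.
S ≡ 172·212657299·61 + 56·289061119·73 + 81·252739303·158 + 110·427196521·70 + 43·818189947·50 = 11695961433124.
11695961433124 mod 48273206873 = 13845369858.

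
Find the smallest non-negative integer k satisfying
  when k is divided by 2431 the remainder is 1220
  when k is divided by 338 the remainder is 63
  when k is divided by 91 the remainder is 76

261337

gcd(2431, 338) = 13 and 13 | (63 − 1220), so the pair is consistent; merging gives k ≡ 8513 (mod 63206), where 63206 = lcm(2431, 338).
gcd(63206, 91) = 13 and 13 | (76 − 8513), so the pair is consistent; merging gives k ≡ 261337 (mod 442442), where 442442 = lcm(63206, 91).
The solution is unique modulo lcm(2431, 338, 91) = 442442.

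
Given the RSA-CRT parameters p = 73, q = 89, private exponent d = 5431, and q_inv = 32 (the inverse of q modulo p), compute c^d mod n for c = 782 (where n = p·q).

d_p = d mod (p−1) = 5431 mod 72 = 31; d_q = d mod (q−1) = 63.
m₁ = c^(d_p) mod p: c ≡ 52 (mod 73), and 52^31 mod 73 = 17.
m₂ = c^(d_q) mod q: c ≡ 70 (mod 89), and 70^63 mod 89 = 24.
h = q_inv·(m₁ − m₂) mod p = 32·(17 − 24) mod 73 = 68.
m = m₂ + h·q = 24 + 68·89 = 6076.

6076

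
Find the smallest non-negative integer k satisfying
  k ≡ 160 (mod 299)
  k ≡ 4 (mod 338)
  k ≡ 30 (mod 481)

156836

Combine the congruences pairwise.
gcd(299, 338) = 13 and 13 | (4 − 160), so the pair is consistent; merging gives k ≡ 1356 (mod 7774), where 7774 = lcm(299, 338).
gcd(7774, 481) = 13 and 13 | (30 − 1356), so the pair is consistent; merging gives k ≡ 156836 (mod 287638), where 287638 = lcm(7774, 481).
The solution is unique modulo lcm(299, 338, 481) = 287638.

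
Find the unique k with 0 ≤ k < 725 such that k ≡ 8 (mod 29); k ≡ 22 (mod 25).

472

Combine the congruences pairwise.
From k ≡ 8 (mod 29) write k = 8 + 29t. Substituting into k ≡ 22 (mod 25) gives 29t ≡ 14 (mod 25), and since 4⁻¹ ≡ 19 (mod 25), t ≡ 16. Hence k ≡ 8 + 29·16 = 472 (mod 725).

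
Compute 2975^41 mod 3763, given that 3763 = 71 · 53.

Mod 71: 2975 ≡ 64; 64^41 ≡ 2 (mod 71).
Mod 53: 2975 ≡ 7; 7^41 ≡ 4 (mod 53).
Combine by CRT: x ≡ 2 (mod 71), x ≡ 4 (mod 53) ⇒ x ≡ 428 (mod 3763).

428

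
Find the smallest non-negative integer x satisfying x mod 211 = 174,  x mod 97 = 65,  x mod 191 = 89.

3132680

The moduli are pairwise coprime; N = 211·97·191 = 3909197.
N/211 = 18527; 18527 ≡ 170 (mod 211); 170·36 ≡ 1, so inverse 36.
N/97 = 40301; 40301 ≡ 46 (mod 97); 46·19 ≡ 1, so inverse 19.
N/191 = 20467; 20467 ≡ 30 (mod 191); 30·121 ≡ 1, so inverse 121.
x ≡ 174·18527·36 + 65·40301·19 + 89·20467·121 = 386233986.
386233986 mod 3909197 = 3132680.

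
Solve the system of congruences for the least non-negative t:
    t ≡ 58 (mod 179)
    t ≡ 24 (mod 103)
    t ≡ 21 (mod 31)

The moduli are pairwise coprime; N = 179·103·31 = 571547.
N/179 = 3193; 3193 ≡ 150 (mod 179); 150·37 ≡ 1, so inverse 37.
N/103 = 5549; 5549 ≡ 90 (mod 103); 90·95 ≡ 1, so inverse 95.
N/31 = 18437; 18437 ≡ 23 (mod 31); 23·27 ≡ 1, so inverse 27.
t ≡ 58·3193·37 + 24·5549·95 + 21·18437·27 = 29957677.
29957677 mod 571547 = 237233.

237233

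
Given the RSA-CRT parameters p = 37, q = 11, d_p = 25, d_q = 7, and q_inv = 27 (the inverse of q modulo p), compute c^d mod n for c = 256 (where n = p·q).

218

m₁ = c^(d_p) mod p: c ≡ 34 (mod 37), and 34^25 mod 37 = 33.
m₂ = c^(d_q) mod q: c ≡ 3 (mod 11), and 3^7 mod 11 = 9.
h = q_inv·(m₁ − m₂) mod p = 27·(33 − 9) mod 37 = 19.
m = m₂ + h·q = 9 + 19·11 = 218.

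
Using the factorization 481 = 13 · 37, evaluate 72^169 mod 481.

202

Mod 13: 72 ≡ 7; by Fermat, exponent reduces to 169 mod 12 = 1; 7^1 ≡ 7 (mod 13).
Mod 37: 72 ≡ 35; by Fermat, exponent reduces to 169 mod 36 = 25; 35^25 ≡ 17 (mod 37).
Combine by CRT: x ≡ 7 (mod 13), x ≡ 17 (mod 37) ⇒ x ≡ 202 (mod 481).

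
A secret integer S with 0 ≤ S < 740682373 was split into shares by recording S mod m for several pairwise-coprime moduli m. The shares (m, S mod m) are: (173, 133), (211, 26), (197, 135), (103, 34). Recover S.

686780550

Combine the congruences pairwise.
From S ≡ 133 (mod 173) write S = 133 + 173t. Substituting into S ≡ 26 (mod 211) gives 173t ≡ 104 (mod 211), and since 173⁻¹ ≡ 161 (mod 211), t ≡ 75. Hence S ≡ 133 + 173·75 = 13108 (mod 36503).
From S ≡ 13108 (mod 36503) write S = 13108 + 36503t. Substituting into S ≡ 135 (mod 197) gives 36503t ≡ 29 (mod 197), and since 58⁻¹ ≡ 17 (mod 197), t ≡ 99. Hence S ≡ 13108 + 36503·99 = 3626905 (mod 7191091).
From S ≡ 3626905 (mod 7191091) write S = 3626905 + 7191091t. Substituting into S ≡ 34 (mod 103) gives 7191091t ≡ 68 (mod 103), and since 43⁻¹ ≡ 12 (mod 103), t ≡ 95. Hence S ≡ 3626905 + 7191091·95 = 686780550 (mod 740682373).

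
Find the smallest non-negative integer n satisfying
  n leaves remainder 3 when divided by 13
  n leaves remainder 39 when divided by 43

211

From n ≡ 3 (mod 13) write n = 3 + 13t. Substituting into n ≡ 39 (mod 43) gives 13t ≡ 36 (mod 43), and since 13⁻¹ ≡ 10 (mod 43), t ≡ 16. Hence n ≡ 3 + 13·16 = 211 (mod 559).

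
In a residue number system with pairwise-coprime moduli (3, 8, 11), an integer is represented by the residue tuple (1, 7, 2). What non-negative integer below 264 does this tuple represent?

The moduli are pairwise coprime; N = 3·8·11 = 264.
N/3 = 88; 88 ≡ 1 (mod 3), inverse 1.
N/8 = 33; 33 ≡ 1 (mod 8), inverse 1.
N/11 = 24; 24 ≡ 2 (mod 11); 2·6 ≡ 1, so inverse 6.
x ≡ 1·88·1 + 7·33·1 + 2·24·6 = 607.
607 mod 264 = 79.

79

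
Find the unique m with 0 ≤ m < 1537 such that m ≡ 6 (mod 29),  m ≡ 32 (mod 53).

615

From m ≡ 6 (mod 29) write m = 6 + 29t. Substituting into m ≡ 32 (mod 53) gives 29t ≡ 26 (mod 53), and since 29⁻¹ ≡ 11 (mod 53), t ≡ 21. Hence m ≡ 6 + 29·21 = 615 (mod 1537).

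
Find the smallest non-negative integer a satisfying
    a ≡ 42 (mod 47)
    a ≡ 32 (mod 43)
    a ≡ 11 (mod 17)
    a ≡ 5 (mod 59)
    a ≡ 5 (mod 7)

The moduli are pairwise coprime; N = 47·43·17·59·7 = 14189441.
N/47 = 301903; 301903 ≡ 22 (mod 47); 22·15 ≡ 1, so inverse 15.
N/43 = 329987; 329987 ≡ 5 (mod 43); 5·26 ≡ 1, so inverse 26.
N/17 = 834673; 834673 ≡ 7 (mod 17); 7·5 ≡ 1, so inverse 5.
N/59 = 240499; 240499 ≡ 15 (mod 59); 15·4 ≡ 1, so inverse 4.
N/7 = 2027063; 2027063 ≡ 3 (mod 7); 3·5 ≡ 1, so inverse 5.
a ≡ 42·301903·15 + 32·329987·26 + 11·834673·5 + 5·240499·4 + 5·2027063·5 = 566141644.
566141644 mod 14189441 = 12753445.

12753445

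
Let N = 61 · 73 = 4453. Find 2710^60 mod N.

Mod 61: 2710 ≡ 26; since 60 | 60, by Fermat 26^60 ≡ 1 (mod 61).
Mod 73: 2710 ≡ 9; 9^60 ≡ 1 (mod 73).
Combine by CRT: x ≡ 1 (mod 61), x ≡ 1 (mod 73) ⇒ x ≡ 1 (mod 4453).

1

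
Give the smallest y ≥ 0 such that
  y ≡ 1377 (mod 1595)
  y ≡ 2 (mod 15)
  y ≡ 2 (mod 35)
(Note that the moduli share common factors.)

Combine the congruences pairwise.
gcd(1595, 15) = 5 and 5 | (2 − 1377), so the pair is consistent; merging gives y ≡ 2972 (mod 4785), where 4785 = lcm(1595, 15).
gcd(4785, 35) = 5 and 5 | (2 − 2972), so the pair is consistent; merging gives y ≡ 17327 (mod 33495), where 33495 = lcm(4785, 35).
The solution is unique modulo lcm(1595, 15, 35) = 33495.

17327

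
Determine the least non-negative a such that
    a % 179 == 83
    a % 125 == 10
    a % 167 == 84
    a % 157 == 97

218879135

Combine the congruences pairwise.
From a ≡ 83 (mod 179) write a = 83 + 179t. Substituting into a ≡ 10 (mod 125) gives 179t ≡ 52 (mod 125), and since 54⁻¹ ≡ 44 (mod 125), t ≡ 38. Hence a ≡ 83 + 179·38 = 6885 (mod 22375).
From a ≡ 6885 (mod 22375) write a = 6885 + 22375t. Substituting into a ≡ 84 (mod 167) gives 22375t ≡ 46 (mod 167), and since 164⁻¹ ≡ 111 (mod 167), t ≡ 96. Hence a ≡ 6885 + 22375·96 = 2154885 (mod 3736625).
From a ≡ 2154885 (mod 3736625) write a = 2154885 + 3736625t. Substituting into a ≡ 97 (mod 157) gives 3736625t ≡ 37 (mod 157), and since 25⁻¹ ≡ 44 (mod 157), t ≡ 58. Hence a ≡ 2154885 + 3736625·58 = 218879135 (mod 586650125).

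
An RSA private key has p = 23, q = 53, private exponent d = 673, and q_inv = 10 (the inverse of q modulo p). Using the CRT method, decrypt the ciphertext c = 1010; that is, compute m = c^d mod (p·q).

479

d_p = d mod (p−1) = 673 mod 22 = 13; d_q = d mod (q−1) = 49.
m₁ = c^(d_p) mod p: c ≡ 21 (mod 23), and 21^13 mod 23 = 19.
m₂ = c^(d_q) mod q: c ≡ 3 (mod 53), and 3^49 mod 53 = 2.
h = q_inv·(m₁ − m₂) mod p = 10·(19 − 2) mod 23 = 9.
m = m₂ + h·q = 2 + 9·53 = 479.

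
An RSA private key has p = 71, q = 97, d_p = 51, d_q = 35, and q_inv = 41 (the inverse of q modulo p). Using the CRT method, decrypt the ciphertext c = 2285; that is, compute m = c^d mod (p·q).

m₁ = c^(d_p) mod p: c ≡ 13 (mod 71), and 13^51 mod 71 = 35.
m₂ = c^(d_q) mod q: c ≡ 54 (mod 97), and 54^35 mod 97 = 88.
h = q_inv·(m₁ − m₂) mod p = 41·(35 − 88) mod 71 = 28.
m = m₂ + h·q = 88 + 28·97 = 2804.

2804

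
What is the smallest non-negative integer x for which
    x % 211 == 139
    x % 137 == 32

From x ≡ 139 (mod 211) write x = 139 + 211t. Substituting into x ≡ 32 (mod 137) gives 211t ≡ 30 (mod 137), and since 74⁻¹ ≡ 50 (mod 137), t ≡ 130. Hence x ≡ 139 + 211·130 = 27569 (mod 28907).

27569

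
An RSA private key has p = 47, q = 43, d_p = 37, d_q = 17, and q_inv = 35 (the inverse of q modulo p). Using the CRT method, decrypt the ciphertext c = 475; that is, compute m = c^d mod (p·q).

1900

m₁ = c^(d_p) mod p: c ≡ 5 (mod 47), and 5^37 mod 47 = 20.
m₂ = c^(d_q) mod q: c ≡ 2 (mod 43), and 2^17 mod 43 = 8.
h = q_inv·(m₁ − m₂) mod p = 35·(20 − 8) mod 47 = 44.
m = m₂ + h·q = 8 + 44·43 = 1900.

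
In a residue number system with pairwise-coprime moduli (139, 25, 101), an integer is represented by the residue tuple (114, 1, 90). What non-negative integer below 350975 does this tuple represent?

324401

Combine the congruences pairwise.
From x ≡ 114 (mod 139) write x = 114 + 139t. Substituting into x ≡ 1 (mod 25) gives 139t ≡ 12 (mod 25), and since 14⁻¹ ≡ 9 (mod 25), t ≡ 8. Hence x ≡ 114 + 139·8 = 1226 (mod 3475).
From x ≡ 1226 (mod 3475) write x = 1226 + 3475t. Substituting into x ≡ 90 (mod 101) gives 3475t ≡ 76 (mod 101), and since 41⁻¹ ≡ 69 (mod 101), t ≡ 93. Hence x ≡ 1226 + 3475·93 = 324401 (mod 350975).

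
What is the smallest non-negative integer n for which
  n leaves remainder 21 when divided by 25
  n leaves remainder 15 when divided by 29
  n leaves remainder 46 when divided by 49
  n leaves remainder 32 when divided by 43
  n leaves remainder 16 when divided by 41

55606471

From n ≡ 21 (mod 25) write n = 21 + 25t. Substituting into n ≡ 15 (mod 29) gives 25t ≡ 23 (mod 29), and since 25⁻¹ ≡ 7 (mod 29), t ≡ 16. Hence n ≡ 21 + 25·16 = 421 (mod 725).
From n ≡ 421 (mod 725) write n = 421 + 725t. Substituting into n ≡ 46 (mod 49) gives 725t ≡ 17 (mod 49), and since 39⁻¹ ≡ 44 (mod 49), t ≡ 13. Hence n ≡ 421 + 725·13 = 9846 (mod 35525).
From n ≡ 9846 (mod 35525) write n = 9846 + 35525t. Substituting into n ≡ 32 (mod 43) gives 35525t ≡ 33 (mod 43), and since 7⁻¹ ≡ 37 (mod 43), t ≡ 17. Hence n ≡ 9846 + 35525·17 = 613771 (mod 1527575).
From n ≡ 613771 (mod 1527575) write n = 613771 + 1527575t. Substituting into n ≡ 16 (mod 41) gives 1527575t ≡ 15 (mod 41), and since 38⁻¹ ≡ 27 (mod 41), t ≡ 36. Hence n ≡ 613771 + 1527575·36 = 55606471 (mod 62630575).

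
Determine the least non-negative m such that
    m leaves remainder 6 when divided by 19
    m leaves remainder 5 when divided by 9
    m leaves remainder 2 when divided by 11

The moduli are pairwise coprime; N = 19·9·11 = 1881.
N/19 = 99; 99 ≡ 4 (mod 19); 4·5 ≡ 1, so inverse 5.
N/9 = 209; 209 ≡ 2 (mod 9); 2·5 ≡ 1, so inverse 5.
N/11 = 171; 171 ≡ 6 (mod 11); 6·2 ≡ 1, so inverse 2.
m ≡ 6·99·5 + 5·209·5 + 2·171·2 = 8879.
8879 mod 1881 = 1355.

1355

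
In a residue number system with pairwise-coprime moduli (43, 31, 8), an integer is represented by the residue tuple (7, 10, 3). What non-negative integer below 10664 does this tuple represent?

The moduli are pairwise coprime; N = 43·31·8 = 10664.
N/43 = 248; 248 ≡ 33 (mod 43); 33·30 ≡ 1, so inverse 30.
N/31 = 344; 344 ≡ 3 (mod 31); 3·21 ≡ 1, so inverse 21.
N/8 = 1333; 1333 ≡ 5 (mod 8); 5·5 ≡ 1, so inverse 5.
x ≡ 7·248·30 + 10·344·21 + 3·1333·5 = 144315.
144315 mod 10664 = 5683.

5683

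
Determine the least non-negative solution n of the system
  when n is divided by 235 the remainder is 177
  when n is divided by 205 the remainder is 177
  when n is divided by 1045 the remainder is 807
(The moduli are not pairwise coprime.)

gcd(235, 205) = 5 and 5 | (177 − 177), so the pair is consistent; merging gives n ≡ 177 (mod 9635), where 9635 = lcm(235, 205).
gcd(9635, 1045) = 5 and 5 | (807 − 177), so the pair is consistent; merging gives n ≡ 289227 (mod 2013715), where 2013715 = lcm(9635, 1045).
The solution is unique modulo lcm(235, 205, 1045) = 2013715.

289227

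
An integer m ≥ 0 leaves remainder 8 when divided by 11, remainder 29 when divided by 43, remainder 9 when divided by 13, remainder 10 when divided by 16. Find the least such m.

87018

Combine the congruences pairwise.
From m ≡ 8 (mod 11) write m = 8 + 11t. Substituting into m ≡ 29 (mod 43) gives 11t ≡ 21 (mod 43), and since 11⁻¹ ≡ 4 (mod 43), t ≡ 41. Hence m ≡ 8 + 11·41 = 459 (mod 473).
From m ≡ 459 (mod 473) write m = 459 + 473t. Substituting into m ≡ 9 (mod 13) gives 473t ≡ 5 (mod 13), and since 5⁻¹ ≡ 8 (mod 13), t ≡ 1. Hence m ≡ 459 + 473·1 = 932 (mod 6149).
From m ≡ 932 (mod 6149) write m = 932 + 6149t. Substituting into m ≡ 10 (mod 16) gives 6149t ≡ 6 (mod 16), and since 5⁻¹ ≡ 13 (mod 16), t ≡ 14. Hence m ≡ 932 + 6149·14 = 87018 (mod 98384).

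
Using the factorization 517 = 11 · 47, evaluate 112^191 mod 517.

288

Mod 11: 112 ≡ 2; by Fermat, exponent reduces to 191 mod 10 = 1; 2^1 ≡ 2 (mod 11).
Mod 47: 112 ≡ 18; by Fermat, exponent reduces to 191 mod 46 = 7; 18^7 ≡ 6 (mod 47).
Combine by CRT: x ≡ 2 (mod 11), x ≡ 6 (mod 47) ⇒ x ≡ 288 (mod 517).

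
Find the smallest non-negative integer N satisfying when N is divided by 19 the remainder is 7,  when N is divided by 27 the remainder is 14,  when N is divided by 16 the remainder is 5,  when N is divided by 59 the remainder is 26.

From N ≡ 7 (mod 19) write N = 7 + 19t. Substituting into N ≡ 14 (mod 27) gives 19t ≡ 7 (mod 27), and since 19⁻¹ ≡ 10 (mod 27), t ≡ 16. Hence N ≡ 7 + 19·16 = 311 (mod 513).
From N ≡ 311 (mod 513) write N = 311 + 513t. Substituting into N ≡ 5 (mod 16) gives 513t ≡ 14 (mod 16), and since 1⁻¹ ≡ 1 (mod 16), t ≡ 14. Hence N ≡ 311 + 513·14 = 7493 (mod 8208).
From N ≡ 7493 (mod 8208) write N = 7493 + 8208t. Substituting into N ≡ 26 (mod 59) gives 8208t ≡ 26 (mod 59), and since 7⁻¹ ≡ 17 (mod 59), t ≡ 29. Hence N ≡ 7493 + 8208·29 = 245525 (mod 484272).

245525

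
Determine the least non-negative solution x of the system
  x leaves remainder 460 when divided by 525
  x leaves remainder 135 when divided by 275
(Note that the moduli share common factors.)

gcd(525, 275) = 25 and 25 | (135 − 460), so the pair is consistent; merging gives x ≡ 1510 (mod 5775), where 5775 = lcm(525, 275).
The solution is unique modulo lcm(525, 275) = 5775.

1510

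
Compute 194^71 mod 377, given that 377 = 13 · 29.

Mod 13: 194 ≡ 12; by Fermat, exponent reduces to 71 mod 12 = 11; 12^11 ≡ 12 (mod 13).
Mod 29: 194 ≡ 20; by Fermat, exponent reduces to 71 mod 28 = 15; 20^15 ≡ 20 (mod 29).
Combine by CRT: x ≡ 12 (mod 13), x ≡ 20 (mod 29) ⇒ x ≡ 194 (mod 377).

194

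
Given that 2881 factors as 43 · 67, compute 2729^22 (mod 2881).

238

Mod 43: 2729 ≡ 20; 20^22 ≡ 23 (mod 43).
Mod 67: 2729 ≡ 49; 49^22 ≡ 37 (mod 67).
Combine by CRT: x ≡ 23 (mod 43), x ≡ 37 (mod 67) ⇒ x ≡ 238 (mod 2881).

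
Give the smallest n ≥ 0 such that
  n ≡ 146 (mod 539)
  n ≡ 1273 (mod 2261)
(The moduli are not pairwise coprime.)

127889

gcd(539, 2261) = 7 and 7 | (1273 − 146), so the pair is consistent; merging gives n ≡ 127889 (mod 174097), where 174097 = lcm(539, 2261).
The solution is unique modulo lcm(539, 2261) = 174097.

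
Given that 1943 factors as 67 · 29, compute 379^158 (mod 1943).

Mod 67: 379 ≡ 44; by Fermat, exponent reduces to 158 mod 66 = 26; 44^26 ≡ 4 (mod 67).
Mod 29: 379 ≡ 2; by Fermat, exponent reduces to 158 mod 28 = 18; 2^18 ≡ 13 (mod 29).
Combine by CRT: x ≡ 4 (mod 67), x ≡ 13 (mod 29) ⇒ x ≡ 71 (mod 1943).

71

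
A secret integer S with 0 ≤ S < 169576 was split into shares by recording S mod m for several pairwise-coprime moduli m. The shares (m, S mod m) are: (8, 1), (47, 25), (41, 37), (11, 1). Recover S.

119593

The moduli are pairwise coprime; N = 8·47·41·11 = 169576.
N/8 = 21197; 21197 ≡ 5 (mod 8); 5·5 ≡ 1, so inverse 5.
N/47 = 3608; 3608 ≡ 36 (mod 47); 36·17 ≡ 1, so inverse 17.
N/41 = 4136; 4136 ≡ 36 (mod 41); 36·8 ≡ 1, so inverse 8.
N/11 = 15416; 15416 ≡ 5 (mod 11); 5·9 ≡ 1, so inverse 9.
S ≡ 1·21197·5 + 25·3608·17 + 37·4136·8 + 1·15416·9 = 3002385.
3002385 mod 169576 = 119593.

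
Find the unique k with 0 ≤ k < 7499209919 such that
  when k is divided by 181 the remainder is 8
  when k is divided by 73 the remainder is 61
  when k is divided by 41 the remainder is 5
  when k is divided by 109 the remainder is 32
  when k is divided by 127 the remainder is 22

The moduli are pairwise coprime; N = 181·73·41·109·127 = 7499209919.
N/181 = 41432099; 41432099 ≡ 113 (mod 181); 113·173 ≡ 1, so inverse 173.
N/73 = 102728903; 102728903 ≡ 18 (mod 73); 18·69 ≡ 1, so inverse 69.
N/41 = 182907559; 182907559 ≡ 40 (mod 41); 40·40 ≡ 1, so inverse 40.
N/109 = 68800091; 68800091 ≡ 54 (mod 109); 54·107 ≡ 1, so inverse 107.
N/127 = 59048897; 59048897 ≡ 120 (mod 127); 120·18 ≡ 1, so inverse 18.
k ≡ 8·41432099·173 + 61·102728903·69 + 5·182907559·40 + 32·68800091·107 + 22·59048897·18 = 785264364339.
785264364339 mod 7499209919 = 5346532763.

5346532763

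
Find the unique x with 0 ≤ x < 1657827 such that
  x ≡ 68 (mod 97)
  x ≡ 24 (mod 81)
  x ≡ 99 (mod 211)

From x ≡ 68 (mod 97) write x = 68 + 97t. Substituting into x ≡ 24 (mod 81) gives 97t ≡ 37 (mod 81), and since 16⁻¹ ≡ 76 (mod 81), t ≡ 58. Hence x ≡ 68 + 97·58 = 5694 (mod 7857).
From x ≡ 5694 (mod 7857) write x = 5694 + 7857t. Substituting into x ≡ 99 (mod 211) gives 7857t ≡ 102 (mod 211), and since 50⁻¹ ≡ 38 (mod 211), t ≡ 78. Hence x ≡ 5694 + 7857·78 = 618540 (mod 1657827).

618540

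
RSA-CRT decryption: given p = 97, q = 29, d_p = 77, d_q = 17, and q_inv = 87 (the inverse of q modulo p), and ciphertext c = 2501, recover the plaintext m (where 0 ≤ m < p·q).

2808

m₁ = c^(d_p) mod p: c ≡ 76 (mod 97), and 76^77 mod 97 = 92.
m₂ = c^(d_q) mod q: c ≡ 7 (mod 29), and 7^17 mod 29 = 24.
h = q_inv·(m₁ − m₂) mod p = 87·(92 − 24) mod 97 = 96.
m = m₂ + h·q = 24 + 96·29 = 2808.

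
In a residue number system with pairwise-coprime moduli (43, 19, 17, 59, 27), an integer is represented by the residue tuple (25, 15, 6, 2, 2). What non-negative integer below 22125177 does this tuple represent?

14985353

Combine the congruences pairwise.
From x ≡ 25 (mod 43) write x = 25 + 43t. Substituting into x ≡ 15 (mod 19) gives 43t ≡ 9 (mod 19), and since 5⁻¹ ≡ 4 (mod 19), t ≡ 17. Hence x ≡ 25 + 43·17 = 756 (mod 817).
From x ≡ 756 (mod 817) write x = 756 + 817t. Substituting into x ≡ 6 (mod 17) gives 817t ≡ 15 (mod 17), and since 1⁻¹ ≡ 1 (mod 17), t ≡ 15. Hence x ≡ 756 + 817·15 = 13011 (mod 13889).
From x ≡ 13011 (mod 13889) write x = 13011 + 13889t. Substituting into x ≡ 2 (mod 59) gives 13889t ≡ 30 (mod 59), and since 24⁻¹ ≡ 32 (mod 59), t ≡ 16. Hence x ≡ 13011 + 13889·16 = 235235 (mod 819451).
From x ≡ 235235 (mod 819451) write x = 235235 + 819451t. Substituting into x ≡ 2 (mod 27) gives 819451t ≡ 18 (mod 27), and since 1⁻¹ ≡ 1 (mod 27), t ≡ 18. Hence x ≡ 235235 + 819451·18 = 14985353 (mod 22125177).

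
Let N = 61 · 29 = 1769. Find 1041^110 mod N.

Mod 61: 1041 ≡ 4; by Fermat, exponent reduces to 110 mod 60 = 50; 4^50 ≡ 13 (mod 61).
Mod 29: 1041 ≡ 26; by Fermat, exponent reduces to 110 mod 28 = 26; 26^26 ≡ 13 (mod 29).
Combine by CRT: x ≡ 13 (mod 61), x ≡ 13 (mod 29) ⇒ x ≡ 13 (mod 1769).

13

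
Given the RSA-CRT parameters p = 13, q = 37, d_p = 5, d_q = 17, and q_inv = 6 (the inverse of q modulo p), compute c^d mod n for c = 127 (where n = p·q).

m₁ = c^(d_p) mod p: c ≡ 10 (mod 13), and 10^5 mod 13 = 4.
m₂ = c^(d_q) mod q: c ≡ 16 (mod 37), and 16^17 mod 37 = 7.
h = q_inv·(m₁ − m₂) mod p = 6·(4 − 7) mod 13 = 8.
m = m₂ + h·q = 7 + 8·37 = 303.

303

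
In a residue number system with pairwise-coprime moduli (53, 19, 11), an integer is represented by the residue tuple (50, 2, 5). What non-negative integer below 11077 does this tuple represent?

From x ≡ 50 (mod 53) write x = 50 + 53t. Substituting into x ≡ 2 (mod 19) gives 53t ≡ 9 (mod 19), and since 15⁻¹ ≡ 14 (mod 19), t ≡ 12. Hence x ≡ 50 + 53·12 = 686 (mod 1007).
From x ≡ 686 (mod 1007) write x = 686 + 1007t. Substituting into x ≡ 5 (mod 11) gives 1007t ≡ 1 (mod 11), and since 6⁻¹ ≡ 2 (mod 11), t ≡ 2. Hence x ≡ 686 + 1007·2 = 2700 (mod 11077).

2700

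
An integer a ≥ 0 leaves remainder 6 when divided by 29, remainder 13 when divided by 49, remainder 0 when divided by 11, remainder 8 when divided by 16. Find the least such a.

From a ≡ 6 (mod 29) write a = 6 + 29t. Substituting into a ≡ 13 (mod 49) gives 29t ≡ 7 (mod 49), and since 29⁻¹ ≡ 22 (mod 49), t ≡ 7. Hence a ≡ 6 + 29·7 = 209 (mod 1421).
From a ≡ 209 (mod 1421) write a = 209 + 1421t. Substituting into a ≡ 0 (mod 11) gives 1421t ≡ 0 (mod 11), and since 2⁻¹ ≡ 6 (mod 11), t ≡ 0. Hence a ≡ 209 + 1421·0 = 209 (mod 15631).
From a ≡ 209 (mod 15631) write a = 209 + 15631t. Substituting into a ≡ 8 (mod 16) gives 15631t ≡ 7 (mod 16), and since 15⁻¹ ≡ 15 (mod 16), t ≡ 9. Hence a ≡ 209 + 15631·9 = 140888 (mod 250096).

140888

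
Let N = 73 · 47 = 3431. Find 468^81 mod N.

Mod 73: 468 ≡ 30; by Fermat, exponent reduces to 81 mod 72 = 9; 30^9 ≡ 22 (mod 73).
Mod 47: 468 ≡ 45; by Fermat, exponent reduces to 81 mod 46 = 35; 45^35 ≡ 40 (mod 47).
Combine by CRT: x ≡ 22 (mod 73), x ≡ 40 (mod 47) ⇒ x ≡ 1920 (mod 3431).

1920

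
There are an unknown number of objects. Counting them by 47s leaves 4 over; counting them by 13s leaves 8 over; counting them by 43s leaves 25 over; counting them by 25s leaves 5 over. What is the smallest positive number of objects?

From N ≡ 4 (mod 47) write N = 4 + 47t. Substituting into N ≡ 8 (mod 13) gives 47t ≡ 4 (mod 13), and since 8⁻¹ ≡ 5 (mod 13), t ≡ 7. Hence N ≡ 4 + 47·7 = 333 (mod 611).
From N ≡ 333 (mod 611) write N = 333 + 611t. Substituting into N ≡ 25 (mod 43) gives 611t ≡ 36 (mod 43), and since 9⁻¹ ≡ 24 (mod 43), t ≡ 4. Hence N ≡ 333 + 611·4 = 2777 (mod 26273).
From N ≡ 2777 (mod 26273) write N = 2777 + 26273t. Substituting into N ≡ 5 (mod 25) gives 26273t ≡ 3 (mod 25), and since 23⁻¹ ≡ 12 (mod 25), t ≡ 11. Hence N ≡ 2777 + 26273·11 = 291780 (mod 656825).

291780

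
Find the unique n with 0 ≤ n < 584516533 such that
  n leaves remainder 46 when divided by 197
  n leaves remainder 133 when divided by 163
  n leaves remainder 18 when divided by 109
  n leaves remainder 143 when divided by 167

315259737

From n ≡ 46 (mod 197) write n = 46 + 197t. Substituting into n ≡ 133 (mod 163) gives 197t ≡ 87 (mod 163), and since 34⁻¹ ≡ 24 (mod 163), t ≡ 132. Hence n ≡ 46 + 197·132 = 26050 (mod 32111).
From n ≡ 26050 (mod 32111) write n = 26050 + 32111t. Substituting into n ≡ 18 (mod 109) gives 32111t ≡ 19 (mod 109), and since 65⁻¹ ≡ 52 (mod 109), t ≡ 7. Hence n ≡ 26050 + 32111·7 = 250827 (mod 3500099).
From n ≡ 250827 (mod 3500099) write n = 250827 + 3500099t. Substituting into n ≡ 143 (mod 167) gives 3500099t ≡ 150 (mod 167), and since 113⁻¹ ≡ 34 (mod 167), t ≡ 90. Hence n ≡ 250827 + 3500099·90 = 315259737 (mod 584516533).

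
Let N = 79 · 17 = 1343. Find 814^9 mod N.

236

Mod 79: 814 ≡ 24; 24^9 ≡ 78 (mod 79).
Mod 17: 814 ≡ 15; 15^9 ≡ 15 (mod 17).
Combine by CRT: x ≡ 78 (mod 79), x ≡ 15 (mod 17) ⇒ x ≡ 236 (mod 1343).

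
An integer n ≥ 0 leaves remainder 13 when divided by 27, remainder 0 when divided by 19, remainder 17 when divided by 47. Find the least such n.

9652

From n ≡ 13 (mod 27) write n = 13 + 27t. Substituting into n ≡ 0 (mod 19) gives 27t ≡ 6 (mod 19), and since 8⁻¹ ≡ 12 (mod 19), t ≡ 15. Hence n ≡ 13 + 27·15 = 418 (mod 513).
From n ≡ 418 (mod 513) write n = 418 + 513t. Substituting into n ≡ 17 (mod 47) gives 513t ≡ 22 (mod 47), and since 43⁻¹ ≡ 35 (mod 47), t ≡ 18. Hence n ≡ 418 + 513·18 = 9652 (mod 24111).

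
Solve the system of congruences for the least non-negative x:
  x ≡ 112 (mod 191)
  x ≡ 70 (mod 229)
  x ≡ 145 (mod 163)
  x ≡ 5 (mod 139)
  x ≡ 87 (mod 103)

The moduli are pairwise coprime; N = 191·229·163·139·103 = 102072435869.
N/191 = 534410659; 534410659 ≡ 108 (mod 191); 108·23 ≡ 1, so inverse 23.
N/229 = 445731161; 445731161 ≡ 65 (mod 229); 65·74 ≡ 1, so inverse 74.
N/163 = 626211263; 626211263 ≡ 145 (mod 163); 145·9 ≡ 1, so inverse 9.
N/139 = 734334071; 734334071 ≡ 129 (mod 139); 129·125 ≡ 1, so inverse 125.
N/103 = 990994523; 990994523 ≡ 5 (mod 103); 5·62 ≡ 1, so inverse 62.
x ≡ 112·534410659·23 + 70·445731161·74 + 145·626211263·9 + 5·734334071·125 + 87·990994523·62 = 10307118221216.
10307118221216 mod 102072435869 = 99874634316.

99874634316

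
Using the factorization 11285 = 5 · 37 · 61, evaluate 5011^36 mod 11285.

741

Mod 5: 5011 ≡ 1; since 4 | 36, by Fermat 1^36 ≡ 1 (mod 5).
Mod 37: 5011 ≡ 16; since 36 | 36, by Fermat 16^36 ≡ 1 (mod 37).
Mod 61: 5011 ≡ 9; 9^36 ≡ 9 (mod 61).
Combine by CRT: x ≡ 1 (mod 5), x ≡ 1 (mod 37), x ≡ 9 (mod 61) ⇒ x ≡ 741 (mod 11285).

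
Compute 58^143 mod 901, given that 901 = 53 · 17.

Mod 53: 58 ≡ 5; by Fermat, exponent reduces to 143 mod 52 = 39; 5^39 ≡ 30 (mod 53).
Mod 17: 58 ≡ 7; by Fermat, exponent reduces to 143 mod 16 = 15; 7^15 ≡ 5 (mod 17).
Combine by CRT: x ≡ 30 (mod 53), x ≡ 5 (mod 17) ⇒ x ≡ 719 (mod 901).

719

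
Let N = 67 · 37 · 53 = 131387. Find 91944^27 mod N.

Mod 67: 91944 ≡ 20; 20^27 ≡ 42 (mod 67).
Mod 37: 91944 ≡ 36; 36^27 ≡ 36 (mod 37).
Mod 53: 91944 ≡ 42; 42^27 ≡ 42 (mod 53).
Combine by CRT: x ≡ 42 (mod 67), x ≡ 36 (mod 37), x ≡ 42 (mod 53) ⇒ x ≡ 21348 (mod 131387).

21348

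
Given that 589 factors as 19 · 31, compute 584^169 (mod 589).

212

Mod 19: 584 ≡ 14; by Fermat, exponent reduces to 169 mod 18 = 7; 14^7 ≡ 3 (mod 19).
Mod 31: 584 ≡ 26; by Fermat, exponent reduces to 169 mod 30 = 19; 26^19 ≡ 26 (mod 31).
Combine by CRT: x ≡ 3 (mod 19), x ≡ 26 (mod 31) ⇒ x ≡ 212 (mod 589).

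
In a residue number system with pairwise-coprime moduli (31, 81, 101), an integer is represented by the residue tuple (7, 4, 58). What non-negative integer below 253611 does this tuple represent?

From x ≡ 7 (mod 31) write x = 7 + 31t. Substituting into x ≡ 4 (mod 81) gives 31t ≡ 78 (mod 81), and since 31⁻¹ ≡ 34 (mod 81), t ≡ 60. Hence x ≡ 7 + 31·60 = 1867 (mod 2511).
From x ≡ 1867 (mod 2511) write x = 1867 + 2511t. Substituting into x ≡ 58 (mod 101) gives 2511t ≡ 9 (mod 101), and since 87⁻¹ ≡ 36 (mod 101), t ≡ 21. Hence x ≡ 1867 + 2511·21 = 54598 (mod 253611).

54598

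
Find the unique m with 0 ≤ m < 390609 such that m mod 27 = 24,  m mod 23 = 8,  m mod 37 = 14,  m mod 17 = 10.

The moduli are pairwise coprime; N = 27·23·37·17 = 390609.
N/27 = 14467; 14467 ≡ 22 (mod 27); 22·16 ≡ 1, so inverse 16.
N/23 = 16983; 16983 ≡ 9 (mod 23); 9·18 ≡ 1, so inverse 18.
N/37 = 10557; 10557 ≡ 12 (mod 37); 12·34 ≡ 1, so inverse 34.
N/17 = 22977; 22977 ≡ 10 (mod 17); 10·12 ≡ 1, so inverse 12.
m ≡ 24·14467·16 + 8·16983·18 + 14·10557·34 + 10·22977·12 = 15783252.
15783252 mod 390609 = 158892.

158892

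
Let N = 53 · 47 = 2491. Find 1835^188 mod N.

Mod 53: 1835 ≡ 33; by Fermat, exponent reduces to 188 mod 52 = 32; 33^32 ≡ 44 (mod 53).
Mod 47: 1835 ≡ 2; by Fermat, exponent reduces to 188 mod 46 = 4; 2^4 ≡ 16 (mod 47).
Combine by CRT: x ≡ 44 (mod 53), x ≡ 16 (mod 47) ⇒ x ≡ 627 (mod 2491).

627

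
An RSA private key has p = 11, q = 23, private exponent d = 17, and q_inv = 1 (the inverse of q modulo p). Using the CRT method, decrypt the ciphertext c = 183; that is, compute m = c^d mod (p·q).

160

d_p = d mod (p−1) = 17 mod 10 = 7; d_q = d mod (q−1) = 17.
m₁ = c^(d_p) mod p: c ≡ 7 (mod 11), and 7^7 mod 11 = 6.
m₂ = c^(d_q) mod q: c ≡ 22 (mod 23), and 22^17 mod 23 = 22.
h = q_inv·(m₁ − m₂) mod p = 1·(6 − 22) mod 11 = 6.
m = m₂ + h·q = 22 + 6·23 = 160.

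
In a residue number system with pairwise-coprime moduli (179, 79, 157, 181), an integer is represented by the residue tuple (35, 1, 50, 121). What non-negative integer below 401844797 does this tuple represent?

Combine the congruences pairwise.
From x ≡ 35 (mod 179) write x = 35 + 179t. Substituting into x ≡ 1 (mod 79) gives 179t ≡ 45 (mod 79), and since 21⁻¹ ≡ 64 (mod 79), t ≡ 36. Hence x ≡ 35 + 179·36 = 6479 (mod 14141).
From x ≡ 6479 (mod 14141) write x = 6479 + 14141t. Substituting into x ≡ 50 (mod 157) gives 14141t ≡ 8 (mod 157), and since 11⁻¹ ≡ 100 (mod 157), t ≡ 15. Hence x ≡ 6479 + 14141·15 = 218594 (mod 2220137).
From x ≡ 218594 (mod 2220137) write x = 218594 + 2220137t. Substituting into x ≡ 121 (mod 181) gives 2220137t ≡ 175 (mod 181), and since 172⁻¹ ≡ 20 (mod 181), t ≡ 61. Hence x ≡ 218594 + 2220137·61 = 135646951 (mod 401844797).

135646951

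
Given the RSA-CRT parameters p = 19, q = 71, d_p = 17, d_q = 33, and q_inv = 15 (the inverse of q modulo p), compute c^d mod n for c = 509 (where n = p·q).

888

m₁ = c^(d_p) mod p: c ≡ 15 (mod 19), and 15^17 mod 19 = 14.
m₂ = c^(d_q) mod q: c ≡ 12 (mod 71), and 12^33 mod 71 = 36.
h = q_inv·(m₁ − m₂) mod p = 15·(14 − 36) mod 19 = 12.
m = m₂ + h·q = 36 + 12·71 = 888.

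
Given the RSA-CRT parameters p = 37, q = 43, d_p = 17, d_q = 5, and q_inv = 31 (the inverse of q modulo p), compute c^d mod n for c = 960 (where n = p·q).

1055

m₁ = c^(d_p) mod p: c ≡ 35 (mod 37), and 35^17 mod 37 = 19.
m₂ = c^(d_q) mod q: c ≡ 14 (mod 43), and 14^5 mod 43 = 23.
h = q_inv·(m₁ − m₂) mod p = 31·(19 − 23) mod 37 = 24.
m = m₂ + h·q = 23 + 24·43 = 1055.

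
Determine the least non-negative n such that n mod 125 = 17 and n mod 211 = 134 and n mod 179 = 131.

2928392

Combine the congruences pairwise.
From n ≡ 17 (mod 125) write n = 17 + 125t. Substituting into n ≡ 134 (mod 211) gives 125t ≡ 117 (mod 211), and since 125⁻¹ ≡ 184 (mod 211), t ≡ 6. Hence n ≡ 17 + 125·6 = 767 (mod 26375).
From n ≡ 767 (mod 26375) write n = 767 + 26375t. Substituting into n ≡ 131 (mod 179) gives 26375t ≡ 80 (mod 179), and since 62⁻¹ ≡ 26 (mod 179), t ≡ 111. Hence n ≡ 767 + 26375·111 = 2928392 (mod 4721125).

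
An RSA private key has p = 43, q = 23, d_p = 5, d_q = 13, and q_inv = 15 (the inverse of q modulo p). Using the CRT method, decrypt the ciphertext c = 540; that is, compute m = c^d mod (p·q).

615

m₁ = c^(d_p) mod p: c ≡ 24 (mod 43), and 24^5 mod 43 = 13.
m₂ = c^(d_q) mod q: c ≡ 11 (mod 23), and 11^13 mod 23 = 17.
h = q_inv·(m₁ − m₂) mod p = 15·(13 − 17) mod 43 = 26.
m = m₂ + h·q = 17 + 26·23 = 615.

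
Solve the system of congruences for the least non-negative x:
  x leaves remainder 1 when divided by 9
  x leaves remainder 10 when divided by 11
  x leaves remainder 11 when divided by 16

The moduli are pairwise coprime; N = 9·11·16 = 1584.
N/9 = 176; 176 ≡ 5 (mod 9); 5·2 ≡ 1, so inverse 2.
N/11 = 144; 144 ≡ 1 (mod 11), inverse 1.
N/16 = 99; 99 ≡ 3 (mod 16); 3·11 ≡ 1, so inverse 11.
x ≡ 1·176·2 + 10·144·1 + 11·99·11 = 13771.
13771 mod 1584 = 1099.

1099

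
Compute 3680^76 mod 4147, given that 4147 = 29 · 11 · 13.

170

Mod 29: 3680 ≡ 26; by Fermat, exponent reduces to 76 mod 28 = 20; 26^20 ≡ 25 (mod 29).
Mod 11: 3680 ≡ 6; by Fermat, exponent reduces to 76 mod 10 = 6; 6^6 ≡ 5 (mod 11).
Mod 13: 3680 ≡ 1; by Fermat, exponent reduces to 76 mod 12 = 4; 1^4 ≡ 1 (mod 13).
Combine by CRT: x ≡ 25 (mod 29), x ≡ 5 (mod 11), x ≡ 1 (mod 13) ⇒ x ≡ 170 (mod 4147).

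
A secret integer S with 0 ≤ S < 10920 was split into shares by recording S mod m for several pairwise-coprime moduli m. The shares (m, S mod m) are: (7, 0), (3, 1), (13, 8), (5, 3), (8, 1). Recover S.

The moduli are pairwise coprime; N = 7·3·13·5·8 = 10920.
N/7 = 1560; 1560 ≡ 6 (mod 7); 6·6 ≡ 1, so inverse 6.
N/3 = 3640; 3640 ≡ 1 (mod 3), inverse 1.
N/13 = 840; 840 ≡ 8 (mod 13); 8·5 ≡ 1, so inverse 5.
N/5 = 2184; 2184 ≡ 4 (mod 5); 4·4 ≡ 1, so inverse 4.
N/8 = 1365; 1365 ≡ 5 (mod 8); 5·5 ≡ 1, so inverse 5.
S ≡ 0·1560·6 + 1·3640·1 + 8·840·5 + 3·2184·4 + 1·1365·5 = 70273.
70273 mod 10920 = 4753.

4753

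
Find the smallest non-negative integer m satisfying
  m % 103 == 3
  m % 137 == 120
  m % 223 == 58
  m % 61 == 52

From m ≡ 3 (mod 103) write m = 3 + 103t. Substituting into m ≡ 120 (mod 137) gives 103t ≡ 117 (mod 137), and since 103⁻¹ ≡ 4 (mod 137), t ≡ 57. Hence m ≡ 3 + 103·57 = 5874 (mod 14111).
From m ≡ 5874 (mod 14111) write m = 5874 + 14111t. Substituting into m ≡ 58 (mod 223) gives 14111t ≡ 205 (mod 223), and since 62⁻¹ ≡ 18 (mod 223), t ≡ 122. Hence m ≡ 5874 + 14111·122 = 1727416 (mod 3146753).
From m ≡ 1727416 (mod 3146753) write m = 1727416 + 3146753t. Substituting into m ≡ 52 (mod 61) gives 3146753t ≡ 34 (mod 61), and since 7⁻¹ ≡ 35 (mod 61), t ≡ 31. Hence m ≡ 1727416 + 3146753·31 = 99276759 (mod 191951933).

99276759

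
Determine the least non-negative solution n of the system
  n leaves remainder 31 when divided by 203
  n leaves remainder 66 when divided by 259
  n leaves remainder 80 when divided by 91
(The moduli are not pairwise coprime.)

23376

gcd(203, 259) = 7 and 7 | (66 − 31), so the pair is consistent; merging gives n ≡ 843 (mod 7511), where 7511 = lcm(203, 259).
gcd(7511, 91) = 7 and 7 | (80 − 843), so the pair is consistent; merging gives n ≡ 23376 (mod 97643), where 97643 = lcm(7511, 91).
The solution is unique modulo lcm(203, 259, 91) = 97643.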